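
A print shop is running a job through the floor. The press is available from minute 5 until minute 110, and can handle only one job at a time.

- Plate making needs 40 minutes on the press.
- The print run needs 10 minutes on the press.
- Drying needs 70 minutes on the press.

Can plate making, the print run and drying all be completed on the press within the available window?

The press window is 110 − 5 = 105 minutes.
Running back to back, the jobs need 40 + 10 + 70 = 120 minutes on the press.
Since 120 > 105, they cannot all fit.

No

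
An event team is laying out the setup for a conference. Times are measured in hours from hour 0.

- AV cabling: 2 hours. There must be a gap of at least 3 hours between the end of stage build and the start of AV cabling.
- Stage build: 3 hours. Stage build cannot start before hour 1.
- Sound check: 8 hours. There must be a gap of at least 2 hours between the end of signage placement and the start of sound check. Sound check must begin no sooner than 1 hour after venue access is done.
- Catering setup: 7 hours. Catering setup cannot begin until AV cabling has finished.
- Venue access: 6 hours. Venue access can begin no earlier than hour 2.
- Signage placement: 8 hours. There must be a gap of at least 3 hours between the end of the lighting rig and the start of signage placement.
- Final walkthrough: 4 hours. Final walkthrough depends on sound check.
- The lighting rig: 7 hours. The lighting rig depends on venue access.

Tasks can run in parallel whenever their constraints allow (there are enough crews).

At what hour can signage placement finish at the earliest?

26

After its own release at hour 2, venue access can start at hour 2 and finishes at hour 8.
After venue access (finishes hour 8), the lighting rig can start at hour 8 and finishes at hour 15.
Signage placement cannot begin until the lighting rig (finishes hour 15, plus 3-hour gap → hour 18). It runs from hour 18 to 18 + 8 = hour 26.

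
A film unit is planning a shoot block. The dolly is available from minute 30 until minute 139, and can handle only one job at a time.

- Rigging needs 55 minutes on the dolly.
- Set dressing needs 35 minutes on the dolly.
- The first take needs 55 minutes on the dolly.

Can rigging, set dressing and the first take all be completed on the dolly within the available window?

The dolly window is 139 − 30 = 109 minutes.
Running back to back, the jobs need 55 + 35 + 55 = 145 minutes on the dolly.
Since 145 > 109, they cannot all fit.

No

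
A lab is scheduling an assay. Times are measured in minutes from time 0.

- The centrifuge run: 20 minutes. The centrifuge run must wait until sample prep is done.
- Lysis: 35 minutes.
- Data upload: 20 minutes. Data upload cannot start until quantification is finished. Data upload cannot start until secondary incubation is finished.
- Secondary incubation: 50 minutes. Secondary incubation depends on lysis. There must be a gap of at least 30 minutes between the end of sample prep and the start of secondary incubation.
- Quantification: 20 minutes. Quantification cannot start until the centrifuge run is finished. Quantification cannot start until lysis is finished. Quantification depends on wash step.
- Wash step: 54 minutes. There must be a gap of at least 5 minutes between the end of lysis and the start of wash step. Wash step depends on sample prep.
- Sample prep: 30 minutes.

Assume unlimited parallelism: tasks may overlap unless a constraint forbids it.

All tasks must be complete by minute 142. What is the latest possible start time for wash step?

48

Data upload must finish by minute 142; it takes 20 minutes, so it must start by 142 − 20 = minute 122.
Quantification feeds into data upload (must start by minute 122); so quantification must finish by minute 122 and therefore start by minute 102.
Since quantification (must start by minute 102) depends on it, wash step must finish by minute 102. Backing off its 54-minute duration gives a latest start of minute 48.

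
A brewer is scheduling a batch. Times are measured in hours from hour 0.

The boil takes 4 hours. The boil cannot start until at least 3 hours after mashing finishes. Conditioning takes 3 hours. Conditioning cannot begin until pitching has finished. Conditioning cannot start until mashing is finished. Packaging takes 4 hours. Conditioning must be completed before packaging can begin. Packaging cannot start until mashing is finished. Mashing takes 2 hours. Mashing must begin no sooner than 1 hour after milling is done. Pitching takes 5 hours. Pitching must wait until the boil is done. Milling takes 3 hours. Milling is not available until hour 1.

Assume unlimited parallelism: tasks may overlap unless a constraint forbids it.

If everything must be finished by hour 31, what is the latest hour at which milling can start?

6

Nothing follows packaging; the deadline of hour 31 is its only limit. It must start by 31 − 4 = hour 27.
Conditioning has to be done before packaging (must start by hour 27). That means finishing by hour 27, i.e. starting by 27 − 3 = hour 24.
Since conditioning (must start by hour 24) depends on it, pitching must finish by hour 24. Backing off its 5-hour duration gives a latest start of hour 19.
Since pitching (must start by hour 19) depends on it, the boil must finish by hour 19. Backing off its 4-hour duration gives a latest start of hour 15.
Mashing must finish in time for the boil (must start by hour 15, minus 3-hour gap → hour 12); conditioning (must start by hour 24); packaging (must start by hour 27). The tightest is hour 12, so mashing must start by 12 − 2 = hour 10.
Milling has to be done before mashing (must start by hour 10, minus 1-hour gap → hour 9). That means finishing by hour 9, i.e. starting by 9 − 3 = hour 6.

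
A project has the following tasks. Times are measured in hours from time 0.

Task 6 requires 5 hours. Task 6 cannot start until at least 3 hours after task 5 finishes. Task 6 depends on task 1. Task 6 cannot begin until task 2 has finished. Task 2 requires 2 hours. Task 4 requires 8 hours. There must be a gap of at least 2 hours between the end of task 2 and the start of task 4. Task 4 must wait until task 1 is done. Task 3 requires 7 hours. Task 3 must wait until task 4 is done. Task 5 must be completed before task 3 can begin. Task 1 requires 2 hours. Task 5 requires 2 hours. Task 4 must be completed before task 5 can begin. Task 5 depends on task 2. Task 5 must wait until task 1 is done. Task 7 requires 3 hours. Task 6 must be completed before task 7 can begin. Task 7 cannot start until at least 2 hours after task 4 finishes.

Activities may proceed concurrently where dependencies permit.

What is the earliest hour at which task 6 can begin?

Task 2 can start immediately at hour 0; it finishes at hour 2.
Task 1 can start immediately at hour 0; it finishes at hour 2.
Task 4 needs all of task 2 (finishes hour 2, plus 2-hour gap → hour 4); task 1 (finishes hour 2). That puts its earliest start at hour 4; it finishes at 4 + 8 = hour 12.
Task 5 needs all of task 4 (finishes hour 12); task 2 (finishes hour 2); task 1 (finishes hour 2). That puts its earliest start at hour 12; it finishes at 12 + 2 = hour 14.
Task 6 waits on task 5 (finishes hour 14, plus 3-hour gap → hour 17); task 1 (finishes hour 2); task 2 (finishes hour 2). The latest of these is hour 17, which is the earliest task 6 can start.

17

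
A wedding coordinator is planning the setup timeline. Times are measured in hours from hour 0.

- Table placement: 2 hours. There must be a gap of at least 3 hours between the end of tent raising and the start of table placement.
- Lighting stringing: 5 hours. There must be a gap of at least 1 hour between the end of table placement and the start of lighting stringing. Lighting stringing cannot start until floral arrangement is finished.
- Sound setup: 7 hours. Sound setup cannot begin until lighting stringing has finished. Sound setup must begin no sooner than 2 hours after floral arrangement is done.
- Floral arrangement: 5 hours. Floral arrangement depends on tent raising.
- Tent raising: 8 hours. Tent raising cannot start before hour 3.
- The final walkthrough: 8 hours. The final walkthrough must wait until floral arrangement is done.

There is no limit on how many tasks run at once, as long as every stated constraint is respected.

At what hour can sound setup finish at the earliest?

Tent raising waits on its own release at hour 3, so it starts at hour 3 and finishes at 3 + 8 = hour 11.
Floral arrangement cannot begin until tent raising (finishes hour 11). It runs from hour 11 to 11 + 5 = hour 16.
After tent raising (finishes hour 11, plus 3-hour gap → hour 14), table placement can start at hour 14 and finishes at hour 16.
Lighting stringing cannot start until table placement (finishes hour 16, plus 1-hour gap → hour 17); floral arrangement (finishes hour 16). The controlling bound is hour 17, so lighting stringing finishes at 17 + 5 = hour 22.
Sound setup has to wait for lighting stringing (finishes hour 22); floral arrangement (finishes hour 16, plus 2-hour gap → hour 18). The latest of these is hour 22, so sound setup runs hour 22 to 22 + 7 = hour 29.

29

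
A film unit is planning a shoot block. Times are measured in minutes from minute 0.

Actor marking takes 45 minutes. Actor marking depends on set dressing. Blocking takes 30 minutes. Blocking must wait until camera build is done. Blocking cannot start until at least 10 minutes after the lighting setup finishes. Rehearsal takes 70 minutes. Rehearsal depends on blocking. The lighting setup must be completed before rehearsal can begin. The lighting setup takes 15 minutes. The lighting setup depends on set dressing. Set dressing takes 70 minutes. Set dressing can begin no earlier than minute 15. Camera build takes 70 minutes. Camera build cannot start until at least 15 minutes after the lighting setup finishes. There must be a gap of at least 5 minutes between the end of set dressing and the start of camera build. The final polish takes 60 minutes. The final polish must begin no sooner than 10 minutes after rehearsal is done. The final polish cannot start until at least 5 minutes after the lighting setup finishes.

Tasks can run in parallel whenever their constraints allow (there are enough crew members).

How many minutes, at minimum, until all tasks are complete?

Set dressing cannot begin until its own release at minute 15. It runs from minute 15 to 15 + 70 = minute 85.
After set dressing (finishes minute 85), actor marking can start at minute 85 and finishes at minute 130.
The lighting setup cannot begin until set dressing (finishes minute 85). It runs from minute 85 to 85 + 15 = minute 100.
Camera build needs all of the lighting setup (finishes minute 100, plus 15-minute gap → minute 115); set dressing (finishes minute 85, plus 5-minute gap → minute 90). That puts its earliest start at minute 115; it finishes at 115 + 70 = minute 185.
Blocking needs all of camera build (finishes minute 185); the lighting setup (finishes minute 100, plus 10-minute gap → minute 110). That puts its earliest start at minute 185; it finishes at 185 + 30 = minute 215.
Rehearsal needs all of blocking (finishes minute 215); the lighting setup (finishes minute 100). That puts its earliest start at minute 215; it finishes at 215 + 70 = minute 285.
The final polish has to wait for rehearsal (finishes minute 285, plus 10-minute gap → minute 295); the lighting setup (finishes minute 100, plus 5-minute gap → minute 105). The latest of these is minute 295, so the final polish runs minute 295 to 295 + 60 = minute 355.
All tasks are finished once the last one completes. Finish times: Set dressing at 85, The lighting setup at 100, Camera build at 185, Blocking at 215, Actor marking at 130, Rehearsal at 285, The final polish at 355. The latest is minute 355.

355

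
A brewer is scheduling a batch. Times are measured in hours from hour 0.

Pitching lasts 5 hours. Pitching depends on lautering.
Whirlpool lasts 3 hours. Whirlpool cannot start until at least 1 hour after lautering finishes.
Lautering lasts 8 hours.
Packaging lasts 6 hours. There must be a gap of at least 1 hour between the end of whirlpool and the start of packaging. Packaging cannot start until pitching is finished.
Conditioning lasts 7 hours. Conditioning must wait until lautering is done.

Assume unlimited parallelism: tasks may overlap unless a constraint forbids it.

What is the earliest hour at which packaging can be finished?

Lautering can start immediately at hour 0; it finishes at hour 8.
After lautering (finishes hour 8), pitching can start at hour 8 and finishes at hour 13.
After lautering (finishes hour 8, plus 1-hour gap → hour 9), whirlpool can start at hour 9 and finishes at hour 12.
Packaging cannot start until whirlpool (finishes hour 12, plus 1-hour gap → hour 13); pitching (finishes hour 13). The controlling bound is hour 13, so packaging finishes at 13 + 6 = hour 19.

19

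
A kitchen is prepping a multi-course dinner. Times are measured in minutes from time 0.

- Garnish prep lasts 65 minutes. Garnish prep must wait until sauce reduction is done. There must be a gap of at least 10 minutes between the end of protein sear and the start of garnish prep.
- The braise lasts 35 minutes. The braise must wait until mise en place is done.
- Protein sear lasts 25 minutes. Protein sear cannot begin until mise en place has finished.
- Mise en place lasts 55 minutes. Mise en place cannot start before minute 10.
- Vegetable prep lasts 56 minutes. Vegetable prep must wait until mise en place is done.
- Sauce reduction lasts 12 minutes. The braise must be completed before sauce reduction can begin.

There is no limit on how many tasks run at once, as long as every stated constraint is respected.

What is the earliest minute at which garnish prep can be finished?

177

After its own release at minute 10, mise en place can start at minute 10 and finishes at minute 65.
Protein sear cannot begin until mise en place (finishes minute 65). It runs from minute 65 to 65 + 25 = minute 90.
The braise cannot begin until mise en place (finishes minute 65). It runs from minute 65 to 65 + 35 = minute 100.
Sauce reduction waits on the braise (finishes minute 100), so it starts at minute 100 and finishes at 100 + 12 = minute 112.
Garnish prep has to wait for sauce reduction (finishes minute 112); protein sear (finishes minute 90, plus 10-minute gap → minute 100). The latest of these is minute 112, so garnish prep runs minute 112 to 112 + 65 = minute 177.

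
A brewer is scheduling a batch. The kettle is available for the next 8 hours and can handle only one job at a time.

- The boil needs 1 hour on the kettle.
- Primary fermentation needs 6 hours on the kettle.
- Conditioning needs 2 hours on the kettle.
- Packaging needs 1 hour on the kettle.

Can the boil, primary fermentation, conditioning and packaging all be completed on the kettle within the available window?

Running back to back, the jobs need 1 + 6 + 2 + 1 = 10 hours on the kettle.
Since 10 > 8, they cannot all fit.

No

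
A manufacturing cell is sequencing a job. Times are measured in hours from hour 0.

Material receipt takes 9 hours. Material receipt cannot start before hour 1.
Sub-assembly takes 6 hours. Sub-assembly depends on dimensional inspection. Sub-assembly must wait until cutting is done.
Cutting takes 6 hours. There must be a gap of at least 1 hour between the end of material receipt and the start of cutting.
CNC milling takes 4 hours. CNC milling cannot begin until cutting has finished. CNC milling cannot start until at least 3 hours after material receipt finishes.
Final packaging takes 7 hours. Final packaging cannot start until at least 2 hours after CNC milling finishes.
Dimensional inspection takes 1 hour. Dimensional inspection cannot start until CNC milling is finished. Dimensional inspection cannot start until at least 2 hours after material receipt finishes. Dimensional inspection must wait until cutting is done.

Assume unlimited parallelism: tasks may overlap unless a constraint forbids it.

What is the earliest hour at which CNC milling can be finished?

Material receipt cannot begin until its own release at hour 1. It runs from hour 1 to 1 + 9 = hour 10.
Cutting waits on material receipt (finishes hour 10, plus 1-hour gap → hour 11), so it starts at hour 11 and finishes at 11 + 6 = hour 17.
CNC milling needs all of cutting (finishes hour 17); material receipt (finishes hour 10, plus 3-hour gap → hour 13). That puts its earliest start at hour 17; it finishes at 17 + 4 = hour 21.

21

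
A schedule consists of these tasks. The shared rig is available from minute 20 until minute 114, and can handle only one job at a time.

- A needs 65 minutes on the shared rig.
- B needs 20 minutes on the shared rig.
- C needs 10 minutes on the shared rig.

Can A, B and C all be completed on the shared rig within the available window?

The shared rig window is 114 − 20 = 94 minutes.
Running back to back, the jobs need 65 + 20 + 10 = 95 minutes on the shared rig.
Since 95 > 94, they cannot all fit.

No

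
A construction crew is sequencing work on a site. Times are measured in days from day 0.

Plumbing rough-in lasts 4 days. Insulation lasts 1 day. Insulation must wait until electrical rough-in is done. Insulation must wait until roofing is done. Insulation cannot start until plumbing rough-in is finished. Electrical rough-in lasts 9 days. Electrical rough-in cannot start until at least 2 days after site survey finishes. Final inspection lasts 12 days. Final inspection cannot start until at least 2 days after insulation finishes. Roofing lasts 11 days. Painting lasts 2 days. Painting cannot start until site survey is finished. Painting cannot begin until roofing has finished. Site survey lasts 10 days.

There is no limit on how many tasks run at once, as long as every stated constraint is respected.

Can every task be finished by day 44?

Yes

Plumbing rough-in can start immediately at day 0; it finishes at day 4.
Nothing blocks roofing, so it runs from day 0 to day 11.
Nothing blocks site survey, so it runs from day 0 to day 10.
Painting needs all of site survey (finishes day 10); roofing (finishes day 11). That puts its earliest start at day 11; it finishes at 11 + 2 = day 13.
After site survey (finishes day 10, plus 2-day gap → day 12), electrical rough-in can start at day 12 and finishes at day 21.
Insulation cannot start until electrical rough-in (finishes day 21); roofing (finishes day 11); plumbing rough-in (finishes day 4). The controlling bound is day 21, so insulation finishes at 21 + 1 = day 22.
After insulation (finishes day 22, plus 2-day gap → day 24), final inspection can start at day 24 and finishes at day 36.
Every task is finished by day 36, which is no later than the deadline of 44, so the schedule is feasible.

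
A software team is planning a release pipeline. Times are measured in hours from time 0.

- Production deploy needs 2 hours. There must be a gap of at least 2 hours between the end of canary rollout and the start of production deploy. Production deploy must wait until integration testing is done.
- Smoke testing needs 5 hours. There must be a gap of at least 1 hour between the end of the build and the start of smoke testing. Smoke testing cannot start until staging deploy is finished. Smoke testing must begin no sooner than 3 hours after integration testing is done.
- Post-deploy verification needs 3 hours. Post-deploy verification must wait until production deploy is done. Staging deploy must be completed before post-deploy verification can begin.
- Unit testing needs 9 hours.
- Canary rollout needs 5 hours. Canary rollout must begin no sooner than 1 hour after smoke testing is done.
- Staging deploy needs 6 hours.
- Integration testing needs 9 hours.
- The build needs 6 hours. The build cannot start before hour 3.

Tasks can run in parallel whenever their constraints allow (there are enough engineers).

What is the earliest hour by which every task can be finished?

Staging deploy has no prerequisites, so it starts at hour 0 and finishes at hour 6.
Nothing blocks integration testing, so it runs from hour 0 to hour 9.
Nothing blocks unit testing, so it runs from hour 0 to hour 9.
The build waits on its own release at hour 3, so it starts at hour 3 and finishes at 3 + 6 = hour 9.
For smoke testing: the build (finishes hour 9, plus 1-hour gap → hour 10); staging deploy (finishes hour 6); integration testing (finishes hour 9, plus 3-hour gap → hour 12). Taking the maximum gives a start of hour 12, and it finishes at 12 + 5 = hour 17.
Canary rollout waits on smoke testing (finishes hour 17, plus 1-hour gap → hour 18), so it starts at hour 18 and finishes at 18 + 5 = hour 23.
Production deploy cannot start until canary rollout (finishes hour 23, plus 2-hour gap → hour 25); integration testing (finishes hour 9). The controlling bound is hour 25, so production deploy finishes at 25 + 2 = hour 27.
For post-deploy verification: production deploy (finishes hour 27); staging deploy (finishes hour 6). Taking the maximum gives a start of hour 27, and it finishes at 27 + 3 = hour 30.
All tasks are finished once the last one completes. Finish times: The build at 9, Unit testing at 9, Integration testing at 9, Staging deploy at 6, Smoke testing at 17, Canary rollout at 23, Production deploy at 27, Post-deploy verification at 30. The latest is hour 30.

30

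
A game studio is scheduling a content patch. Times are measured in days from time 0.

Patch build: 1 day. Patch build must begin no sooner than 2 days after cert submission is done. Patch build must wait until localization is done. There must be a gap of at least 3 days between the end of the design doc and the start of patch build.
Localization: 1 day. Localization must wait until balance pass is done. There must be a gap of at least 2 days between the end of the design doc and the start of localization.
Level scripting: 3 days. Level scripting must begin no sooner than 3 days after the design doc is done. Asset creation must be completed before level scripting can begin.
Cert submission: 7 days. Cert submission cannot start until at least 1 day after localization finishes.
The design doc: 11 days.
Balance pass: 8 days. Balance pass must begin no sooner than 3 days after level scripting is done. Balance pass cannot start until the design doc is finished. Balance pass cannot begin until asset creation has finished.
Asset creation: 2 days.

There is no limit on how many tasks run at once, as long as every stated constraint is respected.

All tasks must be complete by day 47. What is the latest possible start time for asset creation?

Patch build must finish by day 47; it takes 1 day, so it must start by 47 − 1 = day 46.
Cert submission must finish before patch build (must start by day 46, minus 2-day gap → day 44). With a 7-day duration, cert submission must start by 44 − 7 = day 37.
Localization must finish in time for cert submission (must start by day 37, minus 1-day gap → day 36); patch build (must start by day 46). The tightest is day 36, so localization must start by 36 − 1 = day 35.
Since localization (must start by day 35) depends on it, balance pass must finish by day 35. Backing off its 8-day duration gives a latest start of day 27.
Level scripting must finish before balance pass (must start by day 27, minus 3-day gap → day 24). With a 3-day duration, level scripting must start by 24 − 3 = day 21.
Asset creation feeds level scripting (must start by day 21); balance pass (must start by day 27). Taking the minimum, asset creation must finish by day 21 and start by 21 − 2 = day 19.

19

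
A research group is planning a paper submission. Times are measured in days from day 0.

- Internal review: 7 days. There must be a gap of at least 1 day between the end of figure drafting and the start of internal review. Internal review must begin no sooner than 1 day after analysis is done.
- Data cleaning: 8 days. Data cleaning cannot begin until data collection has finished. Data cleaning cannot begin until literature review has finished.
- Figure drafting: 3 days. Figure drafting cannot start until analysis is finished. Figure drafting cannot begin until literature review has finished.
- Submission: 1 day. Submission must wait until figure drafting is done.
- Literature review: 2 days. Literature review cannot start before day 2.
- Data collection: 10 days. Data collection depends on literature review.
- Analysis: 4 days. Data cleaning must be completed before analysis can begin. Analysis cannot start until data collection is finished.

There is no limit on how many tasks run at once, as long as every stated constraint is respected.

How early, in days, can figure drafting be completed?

29

Literature review waits on its own release at day 2, so it starts at day 2 and finishes at 2 + 2 = day 4.
After literature review (finishes day 4), data collection can start at day 4 and finishes at day 14.
For data cleaning: data collection (finishes day 14); literature review (finishes day 4). Taking the maximum gives a start of day 14, and it finishes at 14 + 8 = day 22.
For analysis: data cleaning (finishes day 22); data collection (finishes day 14). Taking the maximum gives a start of day 22, and it finishes at 22 + 4 = day 26.
Figure drafting cannot start until analysis (finishes day 26); literature review (finishes day 4). The controlling bound is day 26, so figure drafting finishes at 26 + 3 = day 29.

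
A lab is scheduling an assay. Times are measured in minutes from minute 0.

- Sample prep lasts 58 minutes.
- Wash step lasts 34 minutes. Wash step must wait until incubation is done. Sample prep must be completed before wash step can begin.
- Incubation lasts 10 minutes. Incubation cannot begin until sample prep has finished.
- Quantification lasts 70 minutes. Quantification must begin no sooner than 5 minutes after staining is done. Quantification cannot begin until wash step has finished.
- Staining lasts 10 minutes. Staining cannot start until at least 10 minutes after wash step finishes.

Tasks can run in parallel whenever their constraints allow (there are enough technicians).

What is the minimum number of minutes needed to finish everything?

Nothing blocks sample prep, so it runs from minute 0 to minute 58.
Incubation cannot begin until sample prep (finishes minute 58). It runs from minute 58 to 58 + 10 = minute 68.
Wash step needs all of incubation (finishes minute 68); sample prep (finishes minute 58). That puts its earliest start at minute 68; it finishes at 68 + 34 = minute 102.
Staining cannot begin until wash step (finishes minute 102, plus 10-minute gap → minute 112). It runs from minute 112 to 112 + 10 = minute 122.
Quantification needs all of staining (finishes minute 122, plus 5-minute gap → minute 127); wash step (finishes minute 102). That puts its earliest start at minute 127; it finishes at 127 + 70 = minute 197.
All tasks are finished once the last one completes. Finish times: Sample prep at 58, Incubation at 68, Wash step at 102, Staining at 122, Quantification at 197. The latest is minute 197.

197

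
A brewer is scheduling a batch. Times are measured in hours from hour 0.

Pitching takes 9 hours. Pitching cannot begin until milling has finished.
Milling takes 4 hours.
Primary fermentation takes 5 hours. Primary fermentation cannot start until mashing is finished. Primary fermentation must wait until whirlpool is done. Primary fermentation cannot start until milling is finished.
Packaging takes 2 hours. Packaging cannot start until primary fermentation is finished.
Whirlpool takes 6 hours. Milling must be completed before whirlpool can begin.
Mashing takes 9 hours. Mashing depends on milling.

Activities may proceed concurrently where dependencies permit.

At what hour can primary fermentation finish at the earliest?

Nothing blocks milling, so it runs from hour 0 to hour 4.
After milling (finishes hour 4), whirlpool can start at hour 4 and finishes at hour 10.
Mashing waits on milling (finishes hour 4), so it starts at hour 4 and finishes at 4 + 9 = hour 13.
Primary fermentation cannot start until mashing (finishes hour 13); whirlpool (finishes hour 10); milling (finishes hour 4). The controlling bound is hour 13, so primary fermentation finishes at 13 + 5 = hour 18.

18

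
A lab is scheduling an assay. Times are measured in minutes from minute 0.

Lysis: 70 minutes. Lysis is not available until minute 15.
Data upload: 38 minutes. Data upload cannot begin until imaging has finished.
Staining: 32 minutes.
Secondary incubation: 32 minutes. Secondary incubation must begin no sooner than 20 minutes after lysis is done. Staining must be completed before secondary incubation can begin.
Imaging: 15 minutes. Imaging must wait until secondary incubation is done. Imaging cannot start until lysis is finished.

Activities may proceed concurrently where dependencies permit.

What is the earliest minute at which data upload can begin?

152

Nothing blocks staining, so it runs from minute 0 to minute 32.
After its own release at minute 15, lysis can start at minute 15 and finishes at minute 85.
Secondary incubation cannot start until lysis (finishes minute 85, plus 20-minute gap → minute 105); staining (finishes minute 32). The controlling bound is minute 105, so secondary incubation finishes at 105 + 32 = minute 137.
Imaging needs all of secondary incubation (finishes minute 137); lysis (finishes minute 85). That puts its earliest start at minute 137; it finishes at 137 + 15 = minute 152.
Data upload waits on imaging (finishes minute 152), so the earliest it can start is minute 152.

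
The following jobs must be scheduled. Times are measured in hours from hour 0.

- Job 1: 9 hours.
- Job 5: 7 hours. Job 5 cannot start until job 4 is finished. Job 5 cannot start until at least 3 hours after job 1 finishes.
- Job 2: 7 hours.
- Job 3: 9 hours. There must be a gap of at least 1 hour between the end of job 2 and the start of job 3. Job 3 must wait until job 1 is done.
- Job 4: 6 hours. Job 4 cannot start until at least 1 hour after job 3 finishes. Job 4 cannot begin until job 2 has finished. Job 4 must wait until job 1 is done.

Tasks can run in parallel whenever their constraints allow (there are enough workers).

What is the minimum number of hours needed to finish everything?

Job 2 has no prerequisites, so it starts at hour 0 and finishes at hour 7.
Nothing blocks job 1, so it runs from hour 0 to hour 9.
Job 3 has to wait for job 2 (finishes hour 7, plus 1-hour gap → hour 8); job 1 (finishes hour 9). The latest of these is hour 9, so job 3 runs hour 9 to 9 + 9 = hour 18.
Job 4 needs all of job 3 (finishes hour 18, plus 1-hour gap → hour 19); job 2 (finishes hour 7); job 1 (finishes hour 9). That puts its earliest start at hour 19; it finishes at 19 + 6 = hour 25.
Job 5 needs all of job 4 (finishes hour 25); job 1 (finishes hour 9, plus 3-hour gap → hour 12). That puts its earliest start at hour 25; it finishes at 25 + 7 = hour 32.
All tasks are finished once the last one completes. Finish times: Job 1 at 9, Job 2 at 7, Job 3 at 18, Job 4 at 25, Job 5 at 32. The latest is hour 32.

32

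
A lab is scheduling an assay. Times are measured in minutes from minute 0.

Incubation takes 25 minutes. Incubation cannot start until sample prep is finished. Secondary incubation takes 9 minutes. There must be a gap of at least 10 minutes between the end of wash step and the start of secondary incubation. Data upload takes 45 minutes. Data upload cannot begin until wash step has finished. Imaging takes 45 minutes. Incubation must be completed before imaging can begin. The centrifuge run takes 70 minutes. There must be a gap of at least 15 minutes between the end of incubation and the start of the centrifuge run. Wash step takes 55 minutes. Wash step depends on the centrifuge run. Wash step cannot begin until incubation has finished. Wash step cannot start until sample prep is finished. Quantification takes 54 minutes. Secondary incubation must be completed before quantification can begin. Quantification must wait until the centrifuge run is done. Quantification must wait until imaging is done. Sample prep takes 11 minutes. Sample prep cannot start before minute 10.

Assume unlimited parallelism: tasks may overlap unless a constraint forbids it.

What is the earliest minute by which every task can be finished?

259

Sample prep waits on its own release at minute 10, so it starts at minute 10 and finishes at 10 + 11 = minute 21.
After sample prep (finishes minute 21), incubation can start at minute 21 and finishes at minute 46.
Imaging cannot begin until incubation (finishes minute 46). It runs from minute 46 to 46 + 45 = minute 91.
After incubation (finishes minute 46, plus 15-minute gap → minute 61), the centrifuge run can start at minute 61 and finishes at minute 131.
Wash step has to wait for the centrifuge run (finishes minute 131); incubation (finishes minute 46); sample prep (finishes minute 21). The latest of these is minute 131, so wash step runs minute 131 to 131 + 55 = minute 186.
After wash step (finishes minute 186), data upload can start at minute 186 and finishes at minute 231.
After wash step (finishes minute 186, plus 10-minute gap → minute 196), secondary incubation can start at minute 196 and finishes at minute 205.
For quantification: secondary incubation (finishes minute 205); the centrifuge run (finishes minute 131); imaging (finishes minute 91). Taking the maximum gives a start of minute 205, and it finishes at 205 + 54 = minute 259.
All tasks are finished once the last one completes. Finish times: Sample prep at 21, Incubation at 46, The centrifuge run at 131, Wash step at 186, Secondary incubation at 205, Imaging at 91, Quantification at 259, Data upload at 231. The latest is minute 259.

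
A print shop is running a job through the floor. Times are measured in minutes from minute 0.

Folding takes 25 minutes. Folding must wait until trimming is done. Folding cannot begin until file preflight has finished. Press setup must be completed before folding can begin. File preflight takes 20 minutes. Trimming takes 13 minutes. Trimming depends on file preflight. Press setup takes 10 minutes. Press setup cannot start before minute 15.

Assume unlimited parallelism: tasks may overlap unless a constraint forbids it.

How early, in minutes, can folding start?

After its own release at minute 15, press setup can start at minute 15 and finishes at minute 25.
File preflight has no prerequisites, so it starts at minute 0 and finishes at minute 20.
After file preflight (finishes minute 20), trimming can start at minute 20 and finishes at minute 33.
Folding waits on trimming (finishes minute 33); file preflight (finishes minute 20); press setup (finishes minute 25). The latest of these is minute 33, which is the earliest folding can start.

33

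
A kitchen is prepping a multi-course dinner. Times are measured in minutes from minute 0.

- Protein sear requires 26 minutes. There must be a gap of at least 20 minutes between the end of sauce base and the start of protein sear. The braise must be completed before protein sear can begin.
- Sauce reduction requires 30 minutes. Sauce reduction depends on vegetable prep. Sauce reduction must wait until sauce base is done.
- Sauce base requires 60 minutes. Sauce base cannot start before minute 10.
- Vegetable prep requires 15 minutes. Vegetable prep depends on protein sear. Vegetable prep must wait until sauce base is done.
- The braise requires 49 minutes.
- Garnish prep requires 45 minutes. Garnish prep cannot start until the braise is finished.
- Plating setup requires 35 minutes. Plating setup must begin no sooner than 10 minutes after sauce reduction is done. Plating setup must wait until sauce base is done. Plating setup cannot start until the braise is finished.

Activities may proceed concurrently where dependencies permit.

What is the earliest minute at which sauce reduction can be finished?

161

The braise can start immediately at minute 0; it finishes at minute 49.
Sauce base waits on its own release at minute 10, so it starts at minute 10 and finishes at 10 + 60 = minute 70.
Protein sear needs all of sauce base (finishes minute 70, plus 20-minute gap → minute 90); the braise (finishes minute 49). That puts its earliest start at minute 90; it finishes at 90 + 26 = minute 116.
Vegetable prep needs all of protein sear (finishes minute 116); sauce base (finishes minute 70). That puts its earliest start at minute 116; it finishes at 116 + 15 = minute 131.
Sauce reduction has to wait for vegetable prep (finishes minute 131); sauce base (finishes minute 70). The latest of these is minute 131, so sauce reduction runs minute 131 to 131 + 30 = minute 161.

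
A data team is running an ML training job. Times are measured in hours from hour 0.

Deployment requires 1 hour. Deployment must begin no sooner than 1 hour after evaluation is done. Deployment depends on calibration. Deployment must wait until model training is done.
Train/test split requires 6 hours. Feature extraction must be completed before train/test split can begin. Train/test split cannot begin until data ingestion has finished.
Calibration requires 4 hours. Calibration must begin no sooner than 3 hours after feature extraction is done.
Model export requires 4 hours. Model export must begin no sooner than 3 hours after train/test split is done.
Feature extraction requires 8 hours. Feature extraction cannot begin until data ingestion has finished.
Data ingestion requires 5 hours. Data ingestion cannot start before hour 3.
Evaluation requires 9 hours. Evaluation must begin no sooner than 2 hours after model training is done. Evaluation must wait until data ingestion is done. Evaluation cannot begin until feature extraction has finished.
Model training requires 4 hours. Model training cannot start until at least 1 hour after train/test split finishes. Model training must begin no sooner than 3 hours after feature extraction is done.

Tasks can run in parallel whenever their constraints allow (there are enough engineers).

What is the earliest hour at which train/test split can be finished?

22

Data ingestion waits on its own release at hour 3, so it starts at hour 3 and finishes at 3 + 5 = hour 8.
Feature extraction waits on data ingestion (finishes hour 8), so it starts at hour 8 and finishes at 8 + 8 = hour 16.
Train/test split needs all of feature extraction (finishes hour 16); data ingestion (finishes hour 8). That puts its earliest start at hour 16; it finishes at 16 + 6 = hour 22.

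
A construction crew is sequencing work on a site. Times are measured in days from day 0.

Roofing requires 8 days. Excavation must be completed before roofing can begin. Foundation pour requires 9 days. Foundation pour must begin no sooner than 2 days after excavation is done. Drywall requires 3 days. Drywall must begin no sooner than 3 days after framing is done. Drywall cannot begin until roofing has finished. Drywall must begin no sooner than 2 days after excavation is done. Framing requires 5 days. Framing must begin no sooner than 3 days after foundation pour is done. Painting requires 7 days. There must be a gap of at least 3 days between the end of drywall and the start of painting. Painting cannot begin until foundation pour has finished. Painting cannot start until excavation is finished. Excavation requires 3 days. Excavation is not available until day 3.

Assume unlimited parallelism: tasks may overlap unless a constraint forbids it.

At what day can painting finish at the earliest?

Excavation waits on its own release at day 3, so it starts at day 3 and finishes at 3 + 3 = day 6.
Roofing cannot begin until excavation (finishes day 6). It runs from day 6 to 6 + 8 = day 14.
Foundation pour waits on excavation (finishes day 6, plus 2-day gap → day 8), so it starts at day 8 and finishes at 8 + 9 = day 17.
Framing waits on foundation pour (finishes day 17, plus 3-day gap → day 20), so it starts at day 20 and finishes at 20 + 5 = day 25.
Drywall needs all of framing (finishes day 25, plus 3-day gap → day 28); roofing (finishes day 14); excavation (finishes day 6, plus 2-day gap → day 8). That puts its earliest start at day 28; it finishes at 28 + 3 = day 31.
For painting: drywall (finishes day 31, plus 3-day gap → day 34); foundation pour (finishes day 17); excavation (finishes day 6). Taking the maximum gives a start of day 34, and it finishes at 34 + 7 = day 41.

41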